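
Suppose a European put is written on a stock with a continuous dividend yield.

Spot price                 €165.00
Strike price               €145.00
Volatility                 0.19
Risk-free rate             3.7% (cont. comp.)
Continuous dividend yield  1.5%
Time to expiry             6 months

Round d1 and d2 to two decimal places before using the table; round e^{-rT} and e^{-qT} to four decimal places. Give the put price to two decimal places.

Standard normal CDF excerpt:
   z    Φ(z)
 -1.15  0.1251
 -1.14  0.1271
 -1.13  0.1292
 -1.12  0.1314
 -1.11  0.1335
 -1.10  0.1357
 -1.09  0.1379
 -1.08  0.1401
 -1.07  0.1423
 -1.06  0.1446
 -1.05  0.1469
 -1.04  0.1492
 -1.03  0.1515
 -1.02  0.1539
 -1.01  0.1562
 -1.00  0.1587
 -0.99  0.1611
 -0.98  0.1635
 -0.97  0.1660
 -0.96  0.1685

€1.41

σ√T = 0.19·√0.5 = 0.1344
ln(S/K) + (r − q + σ²/2)T = ln(165/145) + (0.037 − 0.015 + 0.19²/2)·0.5 = 0.1292 + 0.0200 = 0.1492
d₁ = 0.1492 / 0.1344 = 1.1108 ≈ 1.11
d₂ = d₁ − σ√T = 1.1108 − 0.1344 = 0.9765 ≈ 0.98
exp(−qT) = exp(−0.015·0.5) = 0.9925;  exp(−rT) = exp(−0.037·0.5) = 0.9817
N(−d₂) = N(-0.98) = 0.1635;  N(−d₁) = N(-1.11) = 0.1335
P = 145·0.9817·0.1635 − 165·0.9925·0.1335 = 23.2737 − 21.8623 = 1.4114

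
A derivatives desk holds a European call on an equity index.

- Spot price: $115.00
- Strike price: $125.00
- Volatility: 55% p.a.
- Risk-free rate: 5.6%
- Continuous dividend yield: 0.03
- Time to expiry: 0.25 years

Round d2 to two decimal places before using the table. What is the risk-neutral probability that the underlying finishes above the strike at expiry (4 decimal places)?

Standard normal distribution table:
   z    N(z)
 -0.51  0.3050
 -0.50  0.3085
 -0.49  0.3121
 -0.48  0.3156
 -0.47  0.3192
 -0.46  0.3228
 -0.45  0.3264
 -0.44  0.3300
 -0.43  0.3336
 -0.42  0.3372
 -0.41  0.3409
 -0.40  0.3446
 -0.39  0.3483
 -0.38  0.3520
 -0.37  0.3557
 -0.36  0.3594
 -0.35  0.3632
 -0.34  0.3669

0.3372

T = 0.25;  σ√T = 0.2750
d₁ = [ln(115/125) + (0.056 − 0.03 + 0.55²/2)·0.25] / 0.2750 = [-0.0834 + 0.0443] / 0.2750 = -0.1421 which rounds to -0.14
d₂ = d₁ − σ√T = -0.1421 − 0.2750 = -0.4171 which rounds to -0.42
Pr(exercise) under Q = N(d₂) = 0.3372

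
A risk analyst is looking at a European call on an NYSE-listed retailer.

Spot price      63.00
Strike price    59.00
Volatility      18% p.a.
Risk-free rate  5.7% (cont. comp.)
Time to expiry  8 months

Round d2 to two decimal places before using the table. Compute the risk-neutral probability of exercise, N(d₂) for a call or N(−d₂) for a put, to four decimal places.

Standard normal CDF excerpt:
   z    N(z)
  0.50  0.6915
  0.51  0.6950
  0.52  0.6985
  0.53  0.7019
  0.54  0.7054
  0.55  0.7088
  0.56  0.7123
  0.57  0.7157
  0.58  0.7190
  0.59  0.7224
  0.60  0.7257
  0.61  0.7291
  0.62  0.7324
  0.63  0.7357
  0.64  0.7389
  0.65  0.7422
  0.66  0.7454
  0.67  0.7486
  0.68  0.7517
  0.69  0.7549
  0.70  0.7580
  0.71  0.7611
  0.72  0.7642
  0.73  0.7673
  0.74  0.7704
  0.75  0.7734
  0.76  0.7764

σ√T = 0.18 × 0.8165 = 0.1470
d₁ = [ln(63/59) + (0.057 + 0.18²/2)·0.6667] / 0.1470 = [0.0656 + 0.0488] / 0.1470 = 0.7784 ≈ 0.78
d₂ = d₁ − σ√T = 0.7784 − 0.1470 = 0.6314 ≈ 0.63
Risk-neutral Pr[S_T > K] = N(d₂) = N(0.63) = 0.7357

0.7357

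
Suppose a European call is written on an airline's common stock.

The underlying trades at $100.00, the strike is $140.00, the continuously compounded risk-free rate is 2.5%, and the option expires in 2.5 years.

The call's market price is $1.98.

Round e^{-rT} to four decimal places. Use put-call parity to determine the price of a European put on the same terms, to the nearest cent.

exp(−rT) = exp(−0.025·2.5) = 0.9394
Put-call parity: C − P = S − K·e^(−rT) = 100 − 140·0.9394 = 100 − 131.5160 = -31.5160
P = C − (C − P) = 1.98 − (-31.5160) = 33.4960

$33.50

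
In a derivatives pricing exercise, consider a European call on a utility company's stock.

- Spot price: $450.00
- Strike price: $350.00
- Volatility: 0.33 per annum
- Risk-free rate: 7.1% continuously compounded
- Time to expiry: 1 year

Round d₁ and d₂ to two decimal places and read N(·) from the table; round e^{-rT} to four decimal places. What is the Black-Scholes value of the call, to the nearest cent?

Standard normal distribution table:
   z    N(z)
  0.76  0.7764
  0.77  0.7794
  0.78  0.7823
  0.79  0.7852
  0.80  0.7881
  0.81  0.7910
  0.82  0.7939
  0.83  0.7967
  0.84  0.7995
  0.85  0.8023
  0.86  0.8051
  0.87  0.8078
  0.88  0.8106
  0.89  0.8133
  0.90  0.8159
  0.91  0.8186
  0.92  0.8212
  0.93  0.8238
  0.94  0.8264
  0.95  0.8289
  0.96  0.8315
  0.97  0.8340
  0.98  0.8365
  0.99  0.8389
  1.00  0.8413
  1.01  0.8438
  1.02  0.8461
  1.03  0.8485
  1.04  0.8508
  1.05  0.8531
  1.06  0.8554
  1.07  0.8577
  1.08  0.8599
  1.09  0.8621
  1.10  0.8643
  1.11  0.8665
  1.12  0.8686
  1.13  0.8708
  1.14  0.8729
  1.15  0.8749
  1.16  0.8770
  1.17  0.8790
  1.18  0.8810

σ√T = 0.33·√1 = 0.3300
d₁ = [ln(450/350) + (0.071 + ½·0.33²)·1] / (σ√T) = (0.2513 + 0.1255) / 0.3300 = 1.1417 ⇒ 1.14
d₂ = 1.1417 − 0.3300 = 0.8117 ⇒ 0.81
e^(−rT) = e^(−0.071·1) = 0.9315
N(d₁) = N(1.14) = 0.8729;  N(d₂) = N(0.81) = 0.7910
C = 450·0.8729 − 350·0.9315·0.7910 = 392.8050 − 257.8858 = 134.9192

$134.92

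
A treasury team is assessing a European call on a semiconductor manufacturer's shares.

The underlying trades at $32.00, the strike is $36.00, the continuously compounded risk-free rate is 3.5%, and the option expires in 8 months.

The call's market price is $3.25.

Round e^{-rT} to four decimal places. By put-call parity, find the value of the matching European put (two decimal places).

e^(−rT) = e^(−0.035·0.6667) = 0.9769
Put-call parity: C − P = S − K·e^(−rT) = 32 − 36·0.9769 = 32 − 35.1684 = -3.1684
P = C − (C − P) = 3.25 − (-3.1684) = 6.4184

$6.42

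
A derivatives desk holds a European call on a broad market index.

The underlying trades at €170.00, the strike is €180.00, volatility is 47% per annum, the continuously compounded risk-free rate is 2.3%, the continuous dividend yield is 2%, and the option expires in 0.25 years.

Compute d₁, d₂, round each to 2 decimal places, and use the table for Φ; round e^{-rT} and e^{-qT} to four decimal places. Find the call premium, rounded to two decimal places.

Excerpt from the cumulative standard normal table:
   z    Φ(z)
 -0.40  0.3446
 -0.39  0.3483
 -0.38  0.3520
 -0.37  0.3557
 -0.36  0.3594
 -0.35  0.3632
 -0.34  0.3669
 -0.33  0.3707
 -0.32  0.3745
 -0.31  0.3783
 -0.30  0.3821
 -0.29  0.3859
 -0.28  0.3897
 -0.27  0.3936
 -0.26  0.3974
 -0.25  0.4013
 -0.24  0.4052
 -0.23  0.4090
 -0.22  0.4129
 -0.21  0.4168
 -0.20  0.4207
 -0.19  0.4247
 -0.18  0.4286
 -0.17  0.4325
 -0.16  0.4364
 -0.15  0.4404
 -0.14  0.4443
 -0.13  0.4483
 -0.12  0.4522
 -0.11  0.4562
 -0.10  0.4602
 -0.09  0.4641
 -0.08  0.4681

€12.17

σ√T = 0.47·√0.25 = 0.2350
ln(S/K) + (r − q + σ²/2)T = ln(170/180) + (0.023 − 0.02 + 0.47²/2)·0.25 = -0.0572 + 0.0284 = -0.0288
d₁ = -0.0288 / 0.2350 = -0.1225 ≈ -0.12
d₂ = d₁ − σ√T = -0.1225 − 0.2350 = -0.3575 ≈ -0.36
e^(−qT) = e^(−0.02·0.25) = 0.9950;  e^(−rT) = e^(−0.023·0.25) = 0.9943
C = 170·0.9950·N(-0.12) − 180·0.9943·N(-0.36) = 170·0.9950·0.4522 − 180·0.9943·0.3594 = 76.4896 − 64.3233 = 12.1664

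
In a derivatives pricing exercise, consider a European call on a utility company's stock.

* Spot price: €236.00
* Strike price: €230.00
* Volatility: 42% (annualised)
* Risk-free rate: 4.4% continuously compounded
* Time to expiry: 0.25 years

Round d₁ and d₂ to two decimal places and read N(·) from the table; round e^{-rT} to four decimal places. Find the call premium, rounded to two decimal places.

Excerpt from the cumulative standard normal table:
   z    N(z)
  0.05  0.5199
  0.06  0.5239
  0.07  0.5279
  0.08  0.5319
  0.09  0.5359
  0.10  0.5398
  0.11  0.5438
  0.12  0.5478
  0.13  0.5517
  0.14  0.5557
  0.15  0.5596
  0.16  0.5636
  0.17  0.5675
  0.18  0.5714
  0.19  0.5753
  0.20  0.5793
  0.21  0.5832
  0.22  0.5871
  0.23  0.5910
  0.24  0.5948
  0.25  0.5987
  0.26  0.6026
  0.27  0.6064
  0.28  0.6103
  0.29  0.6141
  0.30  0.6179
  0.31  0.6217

€23.94

σ√T = 0.42·√0.25 = 0.2100
d₁ = [ln(236/230) + (0.044 + 0.42²/2)·0.25] / 0.2100 = [0.0258 + 0.0330] / 0.2100 = 0.2800 which rounds to 0.28
d₂ = d₁ − σ√T = 0.2800 − 0.2100 = 0.0700 which rounds to 0.07
e^(−rT) = e^(−0.044·0.25) = 0.9891
C = 236·N(0.28) − 230·0.9891·N(0.07) = 236·0.6103 − 230·0.9891·0.5279 = 144.0308 − 120.0936 = 23.9372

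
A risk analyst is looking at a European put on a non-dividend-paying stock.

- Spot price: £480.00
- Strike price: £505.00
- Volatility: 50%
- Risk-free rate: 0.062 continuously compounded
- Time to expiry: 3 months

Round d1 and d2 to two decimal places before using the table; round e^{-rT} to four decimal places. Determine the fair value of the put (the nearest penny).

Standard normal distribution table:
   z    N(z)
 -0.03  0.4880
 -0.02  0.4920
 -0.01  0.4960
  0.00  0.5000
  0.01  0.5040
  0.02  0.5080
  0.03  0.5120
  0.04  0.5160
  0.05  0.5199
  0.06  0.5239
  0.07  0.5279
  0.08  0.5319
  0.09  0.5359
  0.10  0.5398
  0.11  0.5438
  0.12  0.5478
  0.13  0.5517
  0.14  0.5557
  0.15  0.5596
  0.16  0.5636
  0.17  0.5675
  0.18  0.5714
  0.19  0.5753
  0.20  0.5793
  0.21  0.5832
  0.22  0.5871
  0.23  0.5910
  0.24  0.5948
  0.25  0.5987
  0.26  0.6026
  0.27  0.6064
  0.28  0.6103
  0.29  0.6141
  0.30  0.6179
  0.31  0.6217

£57.68

T = 0.25;  σ√T = 0.2500
d₁ = [ln(480/505) + (0.062 + 0.5²/2)·0.25] / 0.2500 = [-0.0508 + 0.0467] / 0.2500 = -0.0161 → -0.02
d₂ = d₁ − σ√T = -0.0161 − 0.2500 = -0.2661 → -0.27
exp(−rT) = exp(−0.062·0.25) = 0.9846
N(−d₂) = N(0.27) = 0.6064;  N(−d₁) = N(0.02) = 0.5080
P = 505·0.9846·0.6064 − 480·0.5080 = 301.5160 − 243.8400 = 57.6760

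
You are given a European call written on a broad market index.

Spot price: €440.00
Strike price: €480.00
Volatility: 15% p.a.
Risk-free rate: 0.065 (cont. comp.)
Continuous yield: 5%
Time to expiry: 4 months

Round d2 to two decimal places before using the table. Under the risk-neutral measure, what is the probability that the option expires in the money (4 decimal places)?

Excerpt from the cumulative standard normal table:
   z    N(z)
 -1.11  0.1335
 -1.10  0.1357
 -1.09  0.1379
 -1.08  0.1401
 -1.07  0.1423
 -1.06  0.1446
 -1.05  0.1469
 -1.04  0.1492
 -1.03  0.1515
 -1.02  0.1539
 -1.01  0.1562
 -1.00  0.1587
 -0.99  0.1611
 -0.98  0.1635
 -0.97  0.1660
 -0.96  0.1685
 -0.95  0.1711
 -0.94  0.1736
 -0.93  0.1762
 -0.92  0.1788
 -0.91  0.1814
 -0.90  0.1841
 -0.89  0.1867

0.1611

σ√T = 0.15·√0.3333 = 0.0866
ln(S/K) + (r − q + σ²/2)T = ln(440/480) + (0.065 − 0.05 + 0.15²/2)·0.3333 = -0.0870 + 0.0087 = -0.0783
d₁ = -0.0783 / 0.0866 = -0.9037 ≈ -0.90
d₂ = d₁ − σ√T = -0.9037 − 0.0866 = -0.9903 ≈ -0.99
Risk-neutral Pr[S_T > K] = N(d₂) = N(-0.99) = 0.1611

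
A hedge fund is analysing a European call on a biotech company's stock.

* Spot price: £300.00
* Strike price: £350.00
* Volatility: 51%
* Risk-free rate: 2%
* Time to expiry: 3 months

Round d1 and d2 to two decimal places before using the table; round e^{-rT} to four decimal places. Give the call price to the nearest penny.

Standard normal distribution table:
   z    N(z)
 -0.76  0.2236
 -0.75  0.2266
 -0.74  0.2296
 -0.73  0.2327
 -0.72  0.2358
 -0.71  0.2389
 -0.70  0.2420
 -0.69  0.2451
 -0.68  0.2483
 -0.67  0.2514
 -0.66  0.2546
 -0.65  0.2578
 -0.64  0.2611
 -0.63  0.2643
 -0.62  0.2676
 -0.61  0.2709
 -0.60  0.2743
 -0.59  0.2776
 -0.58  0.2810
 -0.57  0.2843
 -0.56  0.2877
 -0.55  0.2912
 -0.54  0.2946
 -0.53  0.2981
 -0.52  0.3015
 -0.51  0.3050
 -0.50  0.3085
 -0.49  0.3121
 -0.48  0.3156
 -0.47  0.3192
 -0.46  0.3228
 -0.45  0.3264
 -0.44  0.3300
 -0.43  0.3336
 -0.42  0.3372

£13.64

T = 0.25;  σ√T = 0.2550
d₁ = [ln(300/350) + (0.02 + 0.51²/2)·0.25] / 0.2550 = [-0.1542 + 0.0375] / 0.2550 = -0.4574 → -0.46
d₂ = d₁ − σ√T = -0.4574 − 0.2550 = -0.7124 → -0.71
e^(−rT) = e^(−0.02·0.25) = 0.9950
C = 300·N(-0.46) − 350·0.9950·N(-0.71) = 300·0.3228 − 350·0.9950·0.2389 = 96.8400 − 83.1969 = 13.6431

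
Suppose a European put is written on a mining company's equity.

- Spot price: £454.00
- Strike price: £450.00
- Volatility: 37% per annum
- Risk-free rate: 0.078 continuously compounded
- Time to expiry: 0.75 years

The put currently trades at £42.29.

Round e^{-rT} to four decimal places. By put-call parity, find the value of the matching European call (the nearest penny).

£71.85

e^(−rT) = e^(−0.078·0.75) = 0.9432
Put-call parity: C − P = S − K·e^(−rT) = 454 − 450·0.9432 = 454 − 424.4400 = 29.5600
C = P + (C − P) = 42.29 + (29.5600) = 71.8500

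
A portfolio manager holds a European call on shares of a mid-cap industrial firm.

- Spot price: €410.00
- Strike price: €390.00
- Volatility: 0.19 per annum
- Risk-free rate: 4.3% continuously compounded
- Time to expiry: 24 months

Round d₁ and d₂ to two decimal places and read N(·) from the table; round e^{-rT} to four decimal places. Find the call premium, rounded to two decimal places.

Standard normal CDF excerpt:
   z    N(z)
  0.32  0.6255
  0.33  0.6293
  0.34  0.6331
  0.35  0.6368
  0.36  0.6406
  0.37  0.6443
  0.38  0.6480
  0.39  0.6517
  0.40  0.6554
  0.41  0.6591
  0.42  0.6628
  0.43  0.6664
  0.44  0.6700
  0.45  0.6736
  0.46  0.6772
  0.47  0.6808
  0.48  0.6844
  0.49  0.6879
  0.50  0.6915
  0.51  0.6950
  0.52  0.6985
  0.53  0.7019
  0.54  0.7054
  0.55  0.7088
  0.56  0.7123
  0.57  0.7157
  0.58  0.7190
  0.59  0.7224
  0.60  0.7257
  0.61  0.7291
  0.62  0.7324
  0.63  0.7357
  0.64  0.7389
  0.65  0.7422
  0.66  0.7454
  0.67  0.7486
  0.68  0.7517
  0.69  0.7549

σ√T = 0.19 × 1.4142 = 0.2687
d₁ = [ln(410/390) + (0.043 + 0.19²/2)·2] / 0.2687 = [0.0500 + 0.1221] / 0.2687 = 0.6405 ≈ 0.64
d₂ = d₁ − σ√T = 0.6405 − 0.2687 = 0.3718 ≈ 0.37
e^(−rT) = e^(−0.043·2) = 0.9176
C = 410·N(0.64) − 390·0.9176·N(0.37) = 410·0.7389 − 390·0.9176·0.6443 = 302.9490 − 230.5718 = 72.3772

€72.38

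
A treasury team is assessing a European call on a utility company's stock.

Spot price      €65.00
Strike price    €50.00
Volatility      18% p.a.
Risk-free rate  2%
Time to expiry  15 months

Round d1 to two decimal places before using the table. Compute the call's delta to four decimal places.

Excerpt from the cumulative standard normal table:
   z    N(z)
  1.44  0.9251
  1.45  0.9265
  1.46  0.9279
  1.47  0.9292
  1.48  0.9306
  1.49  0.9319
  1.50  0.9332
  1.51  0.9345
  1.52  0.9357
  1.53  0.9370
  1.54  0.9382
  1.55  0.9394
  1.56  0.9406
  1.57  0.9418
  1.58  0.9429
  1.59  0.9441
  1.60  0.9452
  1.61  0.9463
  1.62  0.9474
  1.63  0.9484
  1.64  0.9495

σ√T = 0.18·√1.25 = 0.2012
ln(S/K) + (r + σ²/2)T = ln(65/50) + (0.02 + 0.18²/2)·1.25 = 0.2624 + 0.0452 = 0.3076
d₁ = 0.3076 / 0.2012 = 1.5285 which rounds to 1.53
N(d₁) = N(1.53) = 0.9370
Δ_call = N(d₁) = 0.9370

0.9370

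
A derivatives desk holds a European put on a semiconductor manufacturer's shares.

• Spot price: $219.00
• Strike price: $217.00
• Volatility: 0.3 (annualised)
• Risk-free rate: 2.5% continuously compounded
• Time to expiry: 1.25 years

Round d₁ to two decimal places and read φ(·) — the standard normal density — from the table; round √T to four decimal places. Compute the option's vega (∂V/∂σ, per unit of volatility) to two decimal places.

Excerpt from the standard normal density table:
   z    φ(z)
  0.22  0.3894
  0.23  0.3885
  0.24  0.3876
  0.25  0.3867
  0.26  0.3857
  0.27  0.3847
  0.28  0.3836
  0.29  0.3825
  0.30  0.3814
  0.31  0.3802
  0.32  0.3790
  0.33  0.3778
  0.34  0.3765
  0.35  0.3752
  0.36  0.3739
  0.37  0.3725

93.65

T = 1.25;  σ√T = 0.3354
d₁ = [ln(219/217) + (0.025 + 0.3²/2)·1.25] / 0.3354 = [0.0092 + 0.0875] / 0.3354 = 0.2882 → 0.29
√T = √1.25 = 1.1180
φ(d₁) = φ(0.29) = 0.3825
vega = S·φ(d₁)·√T = 219·0.3825·1.1180 = 93.6521
(Call and put vega coincide under Black-Scholes.)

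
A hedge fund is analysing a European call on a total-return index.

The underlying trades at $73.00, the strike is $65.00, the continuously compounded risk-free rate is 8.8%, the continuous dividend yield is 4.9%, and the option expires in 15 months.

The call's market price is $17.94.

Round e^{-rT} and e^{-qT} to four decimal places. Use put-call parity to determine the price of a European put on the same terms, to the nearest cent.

exp(−qT) = exp(−0.049·1.25) = 0.9406;  exp(−rT) = exp(−0.088·1.25) = 0.8958
Put-call parity: C − P = S·e^(−qT) − K·e^(−rT) = 73·0.9406 − 65·0.8958 = 68.6638 − 58.2270 = 10.4368
P = C − (C − P) = 17.94 − (10.4368) = 7.5032

$7.50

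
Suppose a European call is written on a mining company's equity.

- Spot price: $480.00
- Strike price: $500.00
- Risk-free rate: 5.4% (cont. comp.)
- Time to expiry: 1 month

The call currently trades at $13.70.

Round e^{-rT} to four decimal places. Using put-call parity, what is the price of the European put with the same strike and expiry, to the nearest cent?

exp(−rT) = exp(−0.054·0.08333) = 0.9955
Put-call parity: C − P = S − K·e^(−rT) = 480 − 500·0.9955 = 480 − 497.7500 = -17.7500
P = C − (C − P) = 13.70 − (-17.7500) = 31.4500

$31.45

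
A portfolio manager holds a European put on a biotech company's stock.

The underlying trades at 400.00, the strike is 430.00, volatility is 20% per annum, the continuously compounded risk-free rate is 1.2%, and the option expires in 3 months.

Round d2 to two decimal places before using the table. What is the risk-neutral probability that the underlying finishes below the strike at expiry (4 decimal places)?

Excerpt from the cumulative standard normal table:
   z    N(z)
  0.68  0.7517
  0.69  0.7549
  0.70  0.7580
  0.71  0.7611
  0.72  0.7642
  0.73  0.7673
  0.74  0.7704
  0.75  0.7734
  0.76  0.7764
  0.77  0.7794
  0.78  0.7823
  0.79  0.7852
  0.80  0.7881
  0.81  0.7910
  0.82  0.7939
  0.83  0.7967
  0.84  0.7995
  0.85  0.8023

0.7704

σ√T = 0.2·√0.25 = 0.1000
ln(S/K) + (r + σ²/2)T = ln(400/430) + (0.012 + 0.2²/2)·0.25 = -0.0723 + 0.0080 = -0.0643
d₁ = -0.0643 / 0.1000 = -0.6432 → -0.64
d₂ = d₁ − σ√T = -0.6432 − 0.1000 = -0.7432 → -0.74
Pr(exercise) under Q = N(−d₂) = N(0.74) = 0.7704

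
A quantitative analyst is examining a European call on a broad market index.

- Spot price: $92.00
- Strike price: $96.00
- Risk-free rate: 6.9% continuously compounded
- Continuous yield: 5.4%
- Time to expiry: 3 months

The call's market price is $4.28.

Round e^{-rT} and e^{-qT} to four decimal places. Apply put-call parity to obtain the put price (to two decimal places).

e^(−qT) = e^(−0.054·0.25) = 0.9866;  e^(−rT) = e^(−0.069·0.25) = 0.9829
Put-call parity: C − P = S·e^(−qT) − K·e^(−rT) = 92·0.9866 − 96·0.9829 = 90.7672 − 94.3584 = -3.5912
P = C − (C − P) = 4.28 − (-3.5912) = 7.8712

$7.87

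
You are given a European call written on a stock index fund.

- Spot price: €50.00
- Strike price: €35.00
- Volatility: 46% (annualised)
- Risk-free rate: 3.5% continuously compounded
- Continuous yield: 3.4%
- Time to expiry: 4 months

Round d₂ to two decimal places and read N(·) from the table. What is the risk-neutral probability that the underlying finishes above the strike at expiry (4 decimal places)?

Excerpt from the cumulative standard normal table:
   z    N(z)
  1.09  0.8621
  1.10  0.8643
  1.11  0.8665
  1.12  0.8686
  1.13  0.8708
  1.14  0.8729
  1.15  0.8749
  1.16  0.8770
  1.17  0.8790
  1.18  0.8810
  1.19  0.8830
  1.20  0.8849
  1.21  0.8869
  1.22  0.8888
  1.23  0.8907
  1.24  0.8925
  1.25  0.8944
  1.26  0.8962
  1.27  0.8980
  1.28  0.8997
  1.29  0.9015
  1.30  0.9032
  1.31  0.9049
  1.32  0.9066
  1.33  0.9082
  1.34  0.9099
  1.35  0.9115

0.8869

σ√T = 0.46 × 0.5774 = 0.2656
d₁ = [ln(50/35) + (0.035 − 0.034 + 0.46²/2)·0.3333] / 0.2656 = [0.3567 + 0.0356] / 0.2656 = 1.4770 ⇒ 1.48
d₂ = d₁ − σ√T = 1.4770 − 0.2656 = 1.2115 ⇒ 1.21
Risk-neutral Pr[S_T > K] = N(d₂) = N(1.21) = 0.8869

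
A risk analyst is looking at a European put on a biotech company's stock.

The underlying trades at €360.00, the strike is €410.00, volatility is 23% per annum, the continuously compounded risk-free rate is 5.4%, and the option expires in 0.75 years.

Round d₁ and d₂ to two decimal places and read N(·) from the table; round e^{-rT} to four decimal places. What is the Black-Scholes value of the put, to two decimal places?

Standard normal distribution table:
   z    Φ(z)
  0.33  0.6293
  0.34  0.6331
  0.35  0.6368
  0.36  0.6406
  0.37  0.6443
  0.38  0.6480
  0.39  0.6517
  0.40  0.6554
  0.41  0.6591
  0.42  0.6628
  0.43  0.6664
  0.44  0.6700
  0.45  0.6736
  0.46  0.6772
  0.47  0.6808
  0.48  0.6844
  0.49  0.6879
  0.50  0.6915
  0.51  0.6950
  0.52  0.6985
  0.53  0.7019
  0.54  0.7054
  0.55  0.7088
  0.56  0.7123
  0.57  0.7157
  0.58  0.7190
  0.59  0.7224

σ√T = 0.23·√0.75 = 0.1992
d₁ = [ln(360/410) + (0.054 + ½·0.23²)·0.75] / (σ√T) = (-0.1301 + 0.0603) / 0.1992 = -0.3500 ≈ -0.35
d₂ = -0.3500 − 0.1992 = -0.5492 ≈ -0.55
e^(−rT) = e^(−0.054·0.75) = 0.9603
N(−d₂) = N(0.55) = 0.7088;  N(−d₁) = N(0.35) = 0.6368
P = 410·0.9603·0.7088 − 360·0.6368 = 279.0709 − 229.2480 = 49.8229

€49.82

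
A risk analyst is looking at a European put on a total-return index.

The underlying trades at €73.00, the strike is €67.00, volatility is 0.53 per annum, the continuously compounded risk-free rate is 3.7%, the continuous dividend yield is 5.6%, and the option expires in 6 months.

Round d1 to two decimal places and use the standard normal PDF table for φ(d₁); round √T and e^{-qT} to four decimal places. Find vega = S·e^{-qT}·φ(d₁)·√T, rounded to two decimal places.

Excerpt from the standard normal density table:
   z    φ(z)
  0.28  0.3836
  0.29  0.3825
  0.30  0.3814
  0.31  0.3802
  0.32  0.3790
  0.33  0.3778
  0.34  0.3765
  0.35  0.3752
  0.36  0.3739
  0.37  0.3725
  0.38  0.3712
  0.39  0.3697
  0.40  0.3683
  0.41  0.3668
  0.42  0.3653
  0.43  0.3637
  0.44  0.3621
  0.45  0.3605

T = 0.5;  σ√T = 0.3748
d₁ = [ln(73/67) + (0.037 − 0.056 + 0.53²/2)·0.5] / 0.3748 = [0.0858 + 0.0607] / 0.3748 = 0.3909 ≈ 0.39
√T = √0.5 = 0.7071
φ(d₁) = φ(0.39) = 0.3697
exp(−qT) = exp(−0.056·0.5) = 0.9724
vega = S·exp(−qT)·φ(d₁)·√T = 73·0.9724·0.3697·0.7071 = 18.5566

18.56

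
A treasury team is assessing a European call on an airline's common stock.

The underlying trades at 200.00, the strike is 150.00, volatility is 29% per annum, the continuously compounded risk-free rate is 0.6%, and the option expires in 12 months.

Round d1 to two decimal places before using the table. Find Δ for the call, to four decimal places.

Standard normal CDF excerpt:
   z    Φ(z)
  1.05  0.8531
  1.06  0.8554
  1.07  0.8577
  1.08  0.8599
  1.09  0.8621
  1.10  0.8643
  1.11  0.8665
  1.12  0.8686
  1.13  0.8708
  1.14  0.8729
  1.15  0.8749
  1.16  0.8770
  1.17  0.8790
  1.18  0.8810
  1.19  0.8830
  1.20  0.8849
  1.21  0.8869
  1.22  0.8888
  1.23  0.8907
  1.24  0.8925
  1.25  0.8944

0.8770

T = 1;  σ√T = 0.2900
d₁ = [ln(200/150) + (0.006 + ½·0.29²)·1] / (σ√T) = (0.2877 + 0.0480) / 0.2900 = 1.1577 ⇒ 1.16
N(d₁) = N(1.16) = 0.8770
Δ_call = N(d₁) = 0.8770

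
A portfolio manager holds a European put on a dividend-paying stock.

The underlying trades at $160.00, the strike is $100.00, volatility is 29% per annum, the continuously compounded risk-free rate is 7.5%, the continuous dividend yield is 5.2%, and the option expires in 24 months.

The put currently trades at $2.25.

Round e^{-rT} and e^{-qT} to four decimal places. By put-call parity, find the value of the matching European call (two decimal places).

$60.37

exp(−qT) = exp(−0.052·2) = 0.9012;  exp(−rT) = exp(−0.075·2) = 0.8607
Put-call parity: C − P = S·e^(−qT) − K·e^(−rT) = 160·0.9012 − 100·0.8607 = 144.1920 − 86.0700 = 58.1220
C = P + (C − P) = 2.25 + (58.1220) = 60.3720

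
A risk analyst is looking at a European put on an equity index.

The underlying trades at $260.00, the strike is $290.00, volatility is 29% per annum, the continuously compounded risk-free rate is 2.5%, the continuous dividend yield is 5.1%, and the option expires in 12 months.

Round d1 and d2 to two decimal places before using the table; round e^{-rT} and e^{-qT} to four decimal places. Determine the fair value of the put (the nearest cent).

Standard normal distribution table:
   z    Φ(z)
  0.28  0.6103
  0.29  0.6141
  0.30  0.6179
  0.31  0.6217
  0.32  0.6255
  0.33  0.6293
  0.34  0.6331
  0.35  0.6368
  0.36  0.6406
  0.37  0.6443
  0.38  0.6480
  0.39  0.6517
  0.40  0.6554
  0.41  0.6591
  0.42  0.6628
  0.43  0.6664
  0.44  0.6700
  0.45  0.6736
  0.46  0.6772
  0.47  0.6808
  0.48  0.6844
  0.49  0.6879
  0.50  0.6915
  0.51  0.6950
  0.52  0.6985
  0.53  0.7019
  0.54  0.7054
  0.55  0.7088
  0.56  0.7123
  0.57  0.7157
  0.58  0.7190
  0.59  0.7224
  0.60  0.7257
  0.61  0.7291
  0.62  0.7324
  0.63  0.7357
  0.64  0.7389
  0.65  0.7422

σ√T = 0.29 × 1.0000 = 0.2900
d₁ = [ln(260/290) + (0.025 − 0.051 + 0.29²/2)·1] / 0.2900 = [-0.1092 + 0.0161] / 0.2900 = -0.3212 ≈ -0.32
d₂ = d₁ − σ√T = -0.3212 − 0.2900 = -0.6112 ≈ -0.61
e^(−qT) = e^(−0.051·1) = 0.9503;  e^(−rT) = e^(−0.025·1) = 0.9753
P = 290·0.9753·N(0.61) − 260·0.9503·N(0.32) = 290·0.9753·0.7291 − 260·0.9503·0.6255 = 206.2165 − 154.5473 = 51.6692

$51.67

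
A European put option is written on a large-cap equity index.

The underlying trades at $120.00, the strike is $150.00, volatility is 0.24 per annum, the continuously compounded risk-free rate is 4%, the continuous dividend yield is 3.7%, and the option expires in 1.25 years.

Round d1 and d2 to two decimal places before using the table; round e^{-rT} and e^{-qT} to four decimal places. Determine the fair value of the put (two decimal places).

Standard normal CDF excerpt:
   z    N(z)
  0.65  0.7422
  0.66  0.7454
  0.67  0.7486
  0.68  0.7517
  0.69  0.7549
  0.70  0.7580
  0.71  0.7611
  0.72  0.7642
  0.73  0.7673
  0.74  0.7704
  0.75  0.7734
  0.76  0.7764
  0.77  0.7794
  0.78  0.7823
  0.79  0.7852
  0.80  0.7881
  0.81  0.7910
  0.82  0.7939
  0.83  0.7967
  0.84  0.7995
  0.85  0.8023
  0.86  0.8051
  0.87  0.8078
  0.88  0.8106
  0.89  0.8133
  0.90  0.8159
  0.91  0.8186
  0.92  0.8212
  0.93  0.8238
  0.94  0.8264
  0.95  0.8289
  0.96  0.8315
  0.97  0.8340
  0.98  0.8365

σ√T = 0.24 × 1.1180 = 0.2683
d₁ = [ln(120/150) + (0.04 − 0.037 + 0.24²/2)·1.25] / 0.2683 = [-0.2231 + 0.0398] / 0.2683 = -0.6835 ⇒ -0.68
d₂ = d₁ − σ√T = -0.6835 − 0.2683 = -0.9518 ⇒ -0.95
e^(−qT) = e^(−0.037·1.25) = 0.9548;  e^(−rT) = e^(−0.04·1.25) = 0.9512
P = 150·0.9512·N(0.95) − 120·0.9548·N(0.68) = 150·0.9512·0.8289 − 120·0.9548·0.7517 = 118.2675 − 86.1268 = 32.1407

$32.14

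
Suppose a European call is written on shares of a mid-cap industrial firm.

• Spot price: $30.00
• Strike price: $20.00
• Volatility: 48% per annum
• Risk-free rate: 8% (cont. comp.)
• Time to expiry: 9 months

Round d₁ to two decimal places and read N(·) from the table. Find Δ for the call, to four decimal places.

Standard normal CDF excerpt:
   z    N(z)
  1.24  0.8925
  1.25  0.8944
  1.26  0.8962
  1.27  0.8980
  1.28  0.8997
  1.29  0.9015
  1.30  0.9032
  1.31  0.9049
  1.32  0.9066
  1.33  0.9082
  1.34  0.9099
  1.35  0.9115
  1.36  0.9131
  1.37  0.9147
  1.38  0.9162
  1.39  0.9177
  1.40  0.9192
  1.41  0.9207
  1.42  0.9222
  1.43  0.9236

0.9082

σ√T = 0.48 × 0.8660 = 0.4157
d₁ = [ln(30/20) + (0.08 + ½·0.48²)·0.75] / (σ√T) = (0.4055 + 0.1464) / 0.4157 = 1.3276 ⇒ 1.33
N(d₁) = N(1.33) = 0.9082
Δ_call = N(d₁) = 0.9082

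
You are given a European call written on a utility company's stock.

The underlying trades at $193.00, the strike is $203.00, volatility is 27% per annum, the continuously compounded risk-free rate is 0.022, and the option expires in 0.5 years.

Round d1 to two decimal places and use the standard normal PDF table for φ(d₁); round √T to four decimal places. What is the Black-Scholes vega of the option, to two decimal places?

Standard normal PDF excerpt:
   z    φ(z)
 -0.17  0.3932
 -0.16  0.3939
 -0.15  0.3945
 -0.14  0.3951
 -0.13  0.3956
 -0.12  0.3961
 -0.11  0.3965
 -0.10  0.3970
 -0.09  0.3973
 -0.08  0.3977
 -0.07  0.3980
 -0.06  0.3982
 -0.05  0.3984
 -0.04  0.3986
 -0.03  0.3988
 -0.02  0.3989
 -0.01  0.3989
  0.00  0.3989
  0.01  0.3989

54.11

σ√T = 0.27 × 0.7071 = 0.1909
ln(S/K) + (r + σ²/2)T = ln(193/203) + (0.022 + 0.27²/2)·0.5 = -0.0505 + 0.0292 = -0.0213
d₁ = -0.0213 / 0.1909 = -0.1115 ≈ -0.11
√T = √0.5 = 0.7071
φ(d₁) = φ(-0.11) = 0.3965
vega = S·φ(d₁)·√T = 193·0.3965·0.7071 = 54.1105
(Call and put vega coincide under Black-Scholes.)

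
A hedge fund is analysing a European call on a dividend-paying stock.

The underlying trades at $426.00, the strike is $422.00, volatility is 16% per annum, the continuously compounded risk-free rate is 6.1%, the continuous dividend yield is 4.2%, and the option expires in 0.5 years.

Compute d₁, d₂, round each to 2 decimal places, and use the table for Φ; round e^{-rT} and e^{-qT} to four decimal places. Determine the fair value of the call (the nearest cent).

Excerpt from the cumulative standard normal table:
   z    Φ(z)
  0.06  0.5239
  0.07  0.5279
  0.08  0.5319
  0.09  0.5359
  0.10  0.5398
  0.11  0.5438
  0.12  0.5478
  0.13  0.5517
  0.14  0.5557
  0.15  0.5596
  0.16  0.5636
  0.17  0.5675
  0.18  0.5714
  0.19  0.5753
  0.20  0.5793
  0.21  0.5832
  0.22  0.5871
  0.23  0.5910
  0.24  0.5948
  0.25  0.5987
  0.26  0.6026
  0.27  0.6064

$22.30

T = 0.5;  σ√T = 0.1131
ln(S/K) + (r − q + σ²/2)T = ln(426/422) + (0.061 − 0.042 + 0.16²/2)·0.5 = 0.0094 + 0.0159 = 0.0253
d₁ = 0.0253 / 0.1131 = 0.2239 → 0.22
d₂ = d₁ − σ√T = 0.2239 − 0.1131 = 0.1108 → 0.11
e^(−qT) = e^(−0.042·0.5) = 0.9792;  e^(−rT) = e^(−0.061·0.5) = 0.9700
N(d₁) = N(0.22) = 0.5871;  N(d₂) = N(0.11) = 0.5438
C = 426·0.9792·0.5871 − 422·0.9700·0.5438 = 244.9024 − 222.5991 = 22.3033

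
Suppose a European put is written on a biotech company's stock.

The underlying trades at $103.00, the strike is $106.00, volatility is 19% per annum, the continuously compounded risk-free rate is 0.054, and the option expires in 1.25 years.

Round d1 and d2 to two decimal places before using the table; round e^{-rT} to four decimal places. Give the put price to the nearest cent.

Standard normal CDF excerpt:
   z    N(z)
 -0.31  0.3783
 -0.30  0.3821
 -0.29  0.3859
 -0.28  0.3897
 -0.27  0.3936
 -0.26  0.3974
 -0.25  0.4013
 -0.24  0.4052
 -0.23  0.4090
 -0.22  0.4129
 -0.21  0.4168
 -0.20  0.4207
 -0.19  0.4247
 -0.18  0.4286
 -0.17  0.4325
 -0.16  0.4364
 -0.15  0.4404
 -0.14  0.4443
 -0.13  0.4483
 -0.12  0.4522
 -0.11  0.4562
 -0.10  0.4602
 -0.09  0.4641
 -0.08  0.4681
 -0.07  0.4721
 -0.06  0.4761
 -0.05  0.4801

$6.63

T = 1.25;  σ√T = 0.2124
d₁ = [ln(103/106) + (0.054 + ½·0.19²)·1.25] / (σ√T) = (-0.0287 + 0.0901) / 0.2124 = 0.2888 → 0.29
d₂ = 0.2888 − 0.2124 = 0.0764 → 0.08
e^(−rT) = e^(−0.054·1.25) = 0.9347
P = 106·0.9347·N(-0.08) − 103·N(-0.29) = 106·0.9347·0.4681 − 103·0.3859 = 46.3785 − 39.7477 = 6.6308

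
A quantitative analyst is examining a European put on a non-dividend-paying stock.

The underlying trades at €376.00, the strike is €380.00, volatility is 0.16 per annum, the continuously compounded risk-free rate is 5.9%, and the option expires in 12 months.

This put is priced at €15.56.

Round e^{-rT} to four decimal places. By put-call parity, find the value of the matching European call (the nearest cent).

exp(−rT) = exp(−0.059·1) = 0.9427
Put-call parity: C − P = S − K·e^(−rT) = 376 − 380·0.9427 = 376 − 358.2260 = 17.7740
C = P + (C − P) = 15.56 + (17.7740) = 33.3340

€33.33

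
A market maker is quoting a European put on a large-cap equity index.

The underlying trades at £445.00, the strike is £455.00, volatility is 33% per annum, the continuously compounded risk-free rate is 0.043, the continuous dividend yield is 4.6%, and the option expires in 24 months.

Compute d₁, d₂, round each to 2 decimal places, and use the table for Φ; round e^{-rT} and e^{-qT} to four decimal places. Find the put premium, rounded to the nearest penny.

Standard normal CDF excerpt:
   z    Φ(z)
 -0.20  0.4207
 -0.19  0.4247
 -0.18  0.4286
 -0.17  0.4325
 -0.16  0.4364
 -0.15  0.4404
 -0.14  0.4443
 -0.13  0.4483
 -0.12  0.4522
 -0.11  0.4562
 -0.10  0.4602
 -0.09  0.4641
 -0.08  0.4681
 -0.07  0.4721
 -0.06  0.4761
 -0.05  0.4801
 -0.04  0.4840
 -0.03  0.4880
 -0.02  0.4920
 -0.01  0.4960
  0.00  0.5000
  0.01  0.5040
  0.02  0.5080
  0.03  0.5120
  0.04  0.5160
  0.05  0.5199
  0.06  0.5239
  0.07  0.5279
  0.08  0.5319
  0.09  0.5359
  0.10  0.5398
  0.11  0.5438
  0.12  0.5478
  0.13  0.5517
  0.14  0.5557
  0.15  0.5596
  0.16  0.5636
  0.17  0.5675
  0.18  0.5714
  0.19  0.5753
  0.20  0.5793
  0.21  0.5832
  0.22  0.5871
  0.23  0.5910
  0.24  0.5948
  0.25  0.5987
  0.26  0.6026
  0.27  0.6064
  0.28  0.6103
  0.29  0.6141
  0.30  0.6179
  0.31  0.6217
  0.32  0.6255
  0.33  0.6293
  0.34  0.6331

£80.85

σ√T = 0.33·√2 = 0.4667
ln(S/K) + (r − q + σ²/2)T = ln(445/455) + (0.043 − 0.046 + 0.33²/2)·2 = -0.0222 + 0.1029 = 0.0807
d₁ = 0.0807 / 0.4667 = 0.1729 ⇒ 0.17
d₂ = d₁ − σ√T = 0.1729 − 0.4667 = -0.2938 ⇒ -0.29
e^(−qT) = e^(−0.046·2) = 0.9121;  e^(−rT) = e^(−0.043·2) = 0.9176
N(−d₂) = N(0.29) = 0.6141;  N(−d₁) = N(-0.17) = 0.4325
P = 455·0.9176·0.6141 − 445·0.9121·0.4325 = 256.3917 − 175.5450 = 80.8466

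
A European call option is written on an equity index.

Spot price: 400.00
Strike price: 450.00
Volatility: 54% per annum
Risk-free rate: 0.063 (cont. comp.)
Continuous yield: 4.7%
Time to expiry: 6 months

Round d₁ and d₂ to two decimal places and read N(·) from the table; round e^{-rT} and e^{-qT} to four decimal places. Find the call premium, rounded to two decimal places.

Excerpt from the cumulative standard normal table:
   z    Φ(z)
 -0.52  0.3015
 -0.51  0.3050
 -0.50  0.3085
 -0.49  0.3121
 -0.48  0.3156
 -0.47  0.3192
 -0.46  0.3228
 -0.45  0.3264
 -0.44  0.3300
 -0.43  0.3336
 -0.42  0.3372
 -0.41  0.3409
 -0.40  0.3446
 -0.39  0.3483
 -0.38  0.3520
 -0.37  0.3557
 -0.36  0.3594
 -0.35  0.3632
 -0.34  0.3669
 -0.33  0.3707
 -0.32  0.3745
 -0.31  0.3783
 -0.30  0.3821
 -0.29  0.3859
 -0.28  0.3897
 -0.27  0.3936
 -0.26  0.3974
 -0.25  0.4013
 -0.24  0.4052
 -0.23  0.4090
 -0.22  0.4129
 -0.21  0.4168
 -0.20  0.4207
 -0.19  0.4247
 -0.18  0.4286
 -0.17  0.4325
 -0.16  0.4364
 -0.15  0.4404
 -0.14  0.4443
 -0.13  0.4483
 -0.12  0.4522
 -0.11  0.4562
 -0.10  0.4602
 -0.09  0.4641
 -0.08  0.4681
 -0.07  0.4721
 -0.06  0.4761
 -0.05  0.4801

42.19

T = 0.5;  σ√T = 0.3818
ln(S/K) + (r − q + σ²/2)T = ln(400/450) + (0.063 − 0.047 + 0.54²/2)·0.5 = -0.1178 + 0.0809 = -0.0369
d₁ = -0.0369 / 0.3818 = -0.0966 ≈ -0.10
d₂ = d₁ − σ√T = -0.0966 − 0.3818 = -0.4784 ≈ -0.48
exp(−qT) = exp(−0.047·0.5) = 0.9768;  exp(−rT) = exp(−0.063·0.5) = 0.9690
C = 400·0.9768·N(-0.10) − 450·0.9690·N(-0.48) = 400·0.9768·0.4602 − 450·0.9690·0.3156 = 179.8093 − 137.6174 = 42.1920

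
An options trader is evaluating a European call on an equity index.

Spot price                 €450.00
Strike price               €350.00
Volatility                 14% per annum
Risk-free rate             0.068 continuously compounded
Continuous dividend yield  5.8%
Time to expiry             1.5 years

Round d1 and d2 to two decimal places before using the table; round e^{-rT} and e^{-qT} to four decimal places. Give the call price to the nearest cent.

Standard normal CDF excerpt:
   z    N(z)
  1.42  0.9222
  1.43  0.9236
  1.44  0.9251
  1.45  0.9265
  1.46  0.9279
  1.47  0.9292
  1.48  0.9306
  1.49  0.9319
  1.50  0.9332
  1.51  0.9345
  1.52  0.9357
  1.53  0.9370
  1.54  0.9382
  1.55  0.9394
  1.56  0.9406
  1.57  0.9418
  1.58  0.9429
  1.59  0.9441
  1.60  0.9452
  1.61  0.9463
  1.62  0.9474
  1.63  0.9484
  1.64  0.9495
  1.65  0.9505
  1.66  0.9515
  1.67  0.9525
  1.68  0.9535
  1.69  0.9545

σ√T = 0.14·√1.5 = 0.1715
ln(S/K) + (r − q + σ²/2)T = ln(450/350) + (0.068 − 0.058 + 0.14²/2)·1.5 = 0.2513 + 0.0297 = 0.2810
d₁ = 0.2810 / 0.1715 = 1.6389 → 1.64
d₂ = d₁ − σ√T = 1.6389 − 0.1715 = 1.4674 → 1.47
e^(−qT) = e^(−0.058·1.5) = 0.9167;  e^(−rT) = e^(−0.068·1.5) = 0.9030
C = 450·0.9167·N(1.64) − 350·0.9030·N(1.47) = 450·0.9167·0.9495 − 350·0.9030·0.9292 = 391.6830 − 293.6737 = 98.0093

€98.01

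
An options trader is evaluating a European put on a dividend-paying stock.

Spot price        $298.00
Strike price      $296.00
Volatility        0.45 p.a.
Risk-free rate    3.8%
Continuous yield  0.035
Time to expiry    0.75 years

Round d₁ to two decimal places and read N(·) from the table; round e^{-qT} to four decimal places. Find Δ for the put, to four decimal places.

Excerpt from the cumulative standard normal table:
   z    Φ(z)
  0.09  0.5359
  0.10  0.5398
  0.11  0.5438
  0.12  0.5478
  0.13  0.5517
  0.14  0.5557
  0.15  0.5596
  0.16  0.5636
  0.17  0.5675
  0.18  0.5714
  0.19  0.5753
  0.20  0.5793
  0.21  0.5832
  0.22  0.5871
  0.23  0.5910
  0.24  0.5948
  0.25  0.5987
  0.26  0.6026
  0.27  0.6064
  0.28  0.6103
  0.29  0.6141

σ√T = 0.45 × 0.8660 = 0.3897
ln(S/K) + (r − q + σ²/2)T = ln(298/296) + (0.038 − 0.035 + 0.45²/2)·0.75 = 0.0067 + 0.0782 = 0.0849
d₁ = 0.0849 / 0.3897 = 0.2179 ≈ 0.22
N(d₁) = N(0.22) = 0.5871
Δ_put = e^(−qT)·(N(d₁) − 1) = 0.9741·(0.5871 − 1) = -0.4022

-0.4022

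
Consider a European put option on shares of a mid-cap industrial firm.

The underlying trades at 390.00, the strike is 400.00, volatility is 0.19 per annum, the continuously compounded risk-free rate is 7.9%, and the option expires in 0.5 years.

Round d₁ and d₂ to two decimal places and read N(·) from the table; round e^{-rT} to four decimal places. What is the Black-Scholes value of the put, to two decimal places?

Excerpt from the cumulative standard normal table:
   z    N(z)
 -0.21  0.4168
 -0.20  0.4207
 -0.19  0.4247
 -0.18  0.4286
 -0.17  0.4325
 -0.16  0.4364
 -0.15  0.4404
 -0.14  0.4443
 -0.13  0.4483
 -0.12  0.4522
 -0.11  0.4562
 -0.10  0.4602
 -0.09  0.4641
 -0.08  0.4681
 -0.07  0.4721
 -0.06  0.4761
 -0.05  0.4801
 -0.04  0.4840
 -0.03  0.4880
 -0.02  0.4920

17.43

σ√T = 0.19 × 0.7071 = 0.1344
d₁ = [ln(390/400) + (0.079 + 0.19²/2)·0.5] / 0.1344 = [-0.0253 + 0.0485] / 0.1344 = 0.1727 ≈ 0.17
d₂ = d₁ − σ√T = 0.1727 − 0.1344 = 0.0384 ≈ 0.04
exp(−rT) = exp(−0.079·0.5) = 0.9613
N(−d₂) = N(-0.04) = 0.4840;  N(−d₁) = N(-0.17) = 0.4325
P = 400·0.9613·0.4840 − 390·0.4325 = 186.1077 − 168.6750 = 17.4327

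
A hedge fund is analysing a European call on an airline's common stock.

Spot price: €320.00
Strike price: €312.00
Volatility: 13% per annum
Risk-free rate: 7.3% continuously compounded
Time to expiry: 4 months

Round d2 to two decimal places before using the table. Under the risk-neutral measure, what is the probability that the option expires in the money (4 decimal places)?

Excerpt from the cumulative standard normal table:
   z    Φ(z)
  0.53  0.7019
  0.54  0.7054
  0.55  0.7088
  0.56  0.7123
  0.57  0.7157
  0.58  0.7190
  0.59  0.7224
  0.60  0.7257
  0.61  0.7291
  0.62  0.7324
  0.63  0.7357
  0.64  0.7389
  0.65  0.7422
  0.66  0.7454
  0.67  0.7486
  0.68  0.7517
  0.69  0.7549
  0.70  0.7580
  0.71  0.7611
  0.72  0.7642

σ√T = 0.13·√0.3333 = 0.0751
ln(S/K) + (r + σ²/2)T = ln(320/312) + (0.073 + 0.13²/2)·0.3333 = 0.0253 + 0.0271 = 0.0525
d₁ = 0.0525 / 0.0751 = 0.6991 ≈ 0.70
d₂ = d₁ − σ√T = 0.6991 − 0.0751 = 0.6240 ≈ 0.62
Risk-neutral Pr[S_T > K] = N(d₂) = N(0.62) = 0.7324

0.7324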